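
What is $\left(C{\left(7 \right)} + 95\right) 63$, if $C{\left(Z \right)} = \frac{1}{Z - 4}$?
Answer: $6006$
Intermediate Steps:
$C{\left(Z \right)} = \frac{1}{-4 + Z}$
$\left(C{\left(7 \right)} + 95\right) 63 = \left(\frac{1}{-4 + 7} + 95\right) 63 = \left(\frac{1}{3} + 95\right) 63 = \frac{286}{3} \cdot 63 = 6006$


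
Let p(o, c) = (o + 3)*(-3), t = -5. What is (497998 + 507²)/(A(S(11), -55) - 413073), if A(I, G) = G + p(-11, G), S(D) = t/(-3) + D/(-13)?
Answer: -755047/413104 ≈ -1.8277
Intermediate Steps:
p(o, c) = -9 - 3*o (p(o, c) = (3 + o)*(-3) = -9 - 3*o)
S(D) = 5/3 - D/13 (S(D) = -5/(-3) + D/(-13) = -5*(-⅓) + D*(-1/13) = 5/3 - D/13)
A(I, G) = 24 + G (A(I, G) = G + (-9 - 3*(-11)) = G + (-9 + 33) = G + 24 = 24 + G)
(497998 + 507²)/(A(S(11), -55) - 413073) = (497998 + 507²)/((24 - 55) - 413073) = (497998 + 257049)/(-31 - 413073) = 755047/(-413104) = 755047*(-1/413104) = -755047/413104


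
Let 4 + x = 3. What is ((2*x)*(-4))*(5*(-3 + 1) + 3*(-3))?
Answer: -152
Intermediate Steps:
x = -1 (x = -4 + 3 = -1)
((2*x)*(-4))*(5*(-3 + 1) + 3*(-3)) = ((2*(-1))*(-4))*(5*(-3 + 1) + 3*(-3)) = (-2*(-4))*(5*(-2) - 9) = 8*(-10 - 9) = 8*(-19) = -152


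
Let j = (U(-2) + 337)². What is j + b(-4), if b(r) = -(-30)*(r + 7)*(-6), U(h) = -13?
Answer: 104436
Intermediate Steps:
b(r) = -1260 - 180*r (b(r) = -(-30)*(7 + r)*(-6) = -5*(-42 - 6*r)*(-6) = (210 + 30*r)*(-6) = -1260 - 180*r)
j = 104976 (j = (-13 + 337)² = 324² = 104976)
j + b(-4) = 104976 + (-1260 - 180*(-4)) = 104976 + (-1260 + 720) = 104976 - 540 = 104436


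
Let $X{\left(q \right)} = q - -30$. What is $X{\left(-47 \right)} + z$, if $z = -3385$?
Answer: $-3402$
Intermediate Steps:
$X{\left(q \right)} = 30 + q$ ($X{\left(q \right)} = q + 30 = 30 + q$)
$X{\left(-47 \right)} + z = \left(30 - 47\right) - 3385 = -17 - 3385 = -3402$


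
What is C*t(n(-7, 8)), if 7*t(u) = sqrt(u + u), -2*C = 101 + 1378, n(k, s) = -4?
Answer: -1479*I*sqrt(2)/7 ≈ -298.8*I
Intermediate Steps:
C = -1479/2 (C = -(101 + 1378)/2 = -1/2*1479 = -1479/2 ≈ -739.50)
t(u) = sqrt(2)*sqrt(u)/7 (t(u) = sqrt(u + u)/7 = sqrt(2*u)/7 = (sqrt(2)*sqrt(u))/7 = sqrt(2)*sqrt(u)/7)
C*t(n(-7, 8)) = -1479*sqrt(2)*sqrt(-4)/14 = -1479*sqrt(2)*2*I/14 = -1479*I*sqrt(2)/7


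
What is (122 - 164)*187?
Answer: -7854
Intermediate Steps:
(122 - 164)*187 = -42*187 = -7854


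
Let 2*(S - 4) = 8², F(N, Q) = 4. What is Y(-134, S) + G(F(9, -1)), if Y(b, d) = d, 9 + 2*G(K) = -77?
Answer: -7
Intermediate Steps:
G(K) = -43 (G(K) = -9/2 + (½)*(-77) = -9/2 - 77/2 = -43)
S = 36 (S = 4 + (½)*8² = 4 + (½)*64 = 4 + 32 = 36)
Y(-134, S) + G(F(9, -1)) = 36 - 43 = -7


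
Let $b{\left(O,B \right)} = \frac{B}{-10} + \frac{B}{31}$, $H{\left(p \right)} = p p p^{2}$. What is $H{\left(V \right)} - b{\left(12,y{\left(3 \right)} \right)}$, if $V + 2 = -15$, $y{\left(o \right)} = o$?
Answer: $\frac{25891573}{310} \approx 83521.0$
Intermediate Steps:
$V = -17$ ($V = -2 - 15 = -17$)
$H{\left(p \right)} = p^{4}$ ($H{\left(p \right)} = p^{2} p^{2} = p^{4}$)
$b{\left(O,B \right)} = - \frac{21 B}{310}$ ($b{\left(O,B \right)} = B \left(- \frac{1}{10}\right) + B \frac{1}{31} = - \frac{B}{10} + \frac{B}{31} = - \frac{21 B}{310}$)
$H{\left(V \right)} - b{\left(12,y{\left(3 \right)} \right)} = \left(-17\right)^{4} - \left(- \frac{21}{310}\right) 3 = 83521 - - \frac{63}{310} = 83521 + \frac{63}{310} = \frac{25891573}{310}$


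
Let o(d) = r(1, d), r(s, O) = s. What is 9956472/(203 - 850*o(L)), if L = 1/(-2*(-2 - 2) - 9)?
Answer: -9956472/647 ≈ -15389.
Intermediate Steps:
L = -1 (L = 1/(-2*(-4) - 9) = 1/(8 - 9) = 1/(-1) = -1)
o(d) = 1
9956472/(203 - 850*o(L)) = 9956472/(203 - 850*1) = 9956472/(203 - 850) = 9956472/(-647) = 9956472*(-1/647) = -9956472/647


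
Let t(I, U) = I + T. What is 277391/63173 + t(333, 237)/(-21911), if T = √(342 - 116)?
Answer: 6056877592/1384183603 - √226/21911 ≈ 4.3751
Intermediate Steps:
T = √226 ≈ 15.033
t(I, U) = I + √226
277391/63173 + t(333, 237)/(-21911) = 277391/63173 + (333 + √226)/(-21911) = 277391*(1/63173) + (333 + √226)*(-1/21911) = 277391/63173 + (-333/21911 - √226/21911) = 6056877592/1384183603 - √226/21911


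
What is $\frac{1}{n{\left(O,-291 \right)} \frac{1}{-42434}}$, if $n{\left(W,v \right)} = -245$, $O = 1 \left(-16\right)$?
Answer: $\frac{866}{5} \approx 173.2$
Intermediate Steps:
$O = -16$
$\frac{1}{n{\left(O,-291 \right)} \frac{1}{-42434}} = \frac{1}{\left(-245\right) \frac{1}{-42434}} = \frac{1}{\left(-245\right) \left(- \frac{1}{42434}\right)} = \frac{1}{\frac{5}{866}} = \frac{866}{5}$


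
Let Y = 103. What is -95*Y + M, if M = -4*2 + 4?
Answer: -9789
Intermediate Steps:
M = -4 (M = -8 + 4 = -4)
-95*Y + M = -95*103 - 4 = -9785 - 4 = -9789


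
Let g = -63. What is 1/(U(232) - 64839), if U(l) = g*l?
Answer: -1/79455 ≈ -1.2586e-5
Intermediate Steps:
U(l) = -63*l
1/(U(232) - 64839) = 1/(-63*232 - 64839) = 1/(-14616 - 64839) = 1/(-79455) = -1/79455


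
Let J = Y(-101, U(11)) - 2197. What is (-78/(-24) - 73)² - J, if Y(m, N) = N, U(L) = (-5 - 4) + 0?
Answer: 113137/16 ≈ 7071.1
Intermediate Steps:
U(L) = -9 (U(L) = -9 + 0 = -9)
J = -2206 (J = -9 - 2197 = -2206)
(-78/(-24) - 73)² - J = (-78/(-24) - 73)² - 1*(-2206) = (-78*(-1/24) - 73)² + 2206 = (13/4 - 73)² + 2206 = (-279/4)² + 2206 = 77841/16 + 2206 = 113137/16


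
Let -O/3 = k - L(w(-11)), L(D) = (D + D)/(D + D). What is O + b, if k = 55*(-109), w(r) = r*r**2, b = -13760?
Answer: 4228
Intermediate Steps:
w(r) = r**3
L(D) = 1 (L(D) = (2*D)/((2*D)) = (2*D)*(1/(2*D)) = 1)
k = -5995
O = 17988 (O = -3*(-5995 - 1*1) = -3*(-5995 - 1) = -3*(-5996) = 17988)
O + b = 17988 - 13760 = 4228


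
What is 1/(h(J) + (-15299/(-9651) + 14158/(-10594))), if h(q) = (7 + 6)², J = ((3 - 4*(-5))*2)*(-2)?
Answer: 51121347/8652227017 ≈ 0.0059085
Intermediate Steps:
J = -92 (J = ((3 + 20)*2)*(-2) = (23*2)*(-2) = 46*(-2) = -92)
h(q) = 169 (h(q) = 13² = 169)
1/(h(J) + (-15299/(-9651) + 14158/(-10594))) = 1/(169 + (-15299/(-9651) + 14158/(-10594))) = 1/(169 + (-15299*(-1/9651) + 14158*(-1/10594))) = 1/(169 + (15299/9651 - 7079/5297)) = 1/(169 + 12719374/51121347) = 1/(8652227017/51121347) = 51121347/8652227017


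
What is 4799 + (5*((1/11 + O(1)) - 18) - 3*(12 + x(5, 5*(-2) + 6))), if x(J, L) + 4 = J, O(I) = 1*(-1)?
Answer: 51320/11 ≈ 4665.5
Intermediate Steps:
O(I) = -1
x(J, L) = -4 + J
4799 + (5*((1/11 + O(1)) - 18) - 3*(12 + x(5, 5*(-2) + 6))) = 4799 + (5*((1/11 - 1) - 18) - 3*(12 + (-4 + 5))) = 4799 + (5*((1/11 - 1) - 18) - 3*(12 + 1)) = 4799 + (5*(-10/11 - 18) - 3*13) = 4799 + (5*(-208/11) - 39) = 4799 + (-1040/11 - 39) = 4799 - 1469/11 = 51320/11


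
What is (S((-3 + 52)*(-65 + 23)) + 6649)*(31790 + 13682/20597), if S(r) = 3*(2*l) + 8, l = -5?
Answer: 4339308651624/20597 ≈ 2.1068e+8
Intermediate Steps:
S(r) = -22 (S(r) = 3*(2*(-5)) + 8 = 3*(-10) + 8 = -30 + 8 = -22)
(S((-3 + 52)*(-65 + 23)) + 6649)*(31790 + 13682/20597) = (-22 + 6649)*(31790 + 13682/20597) = 6627*(31790 + 13682*(1/20597)) = 6627*(31790 + 13682/20597) = 6627*(654792312/20597) = 4339308651624/20597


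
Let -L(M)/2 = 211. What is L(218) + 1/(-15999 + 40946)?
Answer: -10527633/24947 ≈ -422.00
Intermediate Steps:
L(M) = -422 (L(M) = -2*211 = -422)
L(218) + 1/(-15999 + 40946) = -422 + 1/(-15999 + 40946) = -422 + 1/24947 = -10527633/24947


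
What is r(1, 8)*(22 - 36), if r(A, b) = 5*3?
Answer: -210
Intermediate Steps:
r(A, b) = 15
r(1, 8)*(22 - 36) = 15*(22 - 36) = 15*(-14) = -210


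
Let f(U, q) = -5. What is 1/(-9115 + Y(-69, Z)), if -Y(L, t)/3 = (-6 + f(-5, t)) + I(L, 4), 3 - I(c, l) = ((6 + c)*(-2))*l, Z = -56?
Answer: -1/7579 ≈ -0.00013194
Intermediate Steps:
I(c, l) = 3 - l*(-12 - 2*c) (I(c, l) = 3 - (6 + c)*(-2)*l = 3 - (-12 - 2*c)*l = 3 - l*(-12 - 2*c))
Y(L, t) = -120 - 24*L (Y(L, t) = -3*((-6 - 5) + (3 + 12*4 + 2*L*4)) = -3*(-11 + (3 + 48 + 8*L)) = -3*(-11 + (51 + 8*L)) = -3*(40 + 8*L) = -120 - 24*L)
1/(-9115 + Y(-69, Z)) = 1/(-9115 + (-120 - 24*(-69))) = 1/(-9115 + (-120 + 1656)) = 1/(-9115 + 1536) = 1/(-7579) = -1/7579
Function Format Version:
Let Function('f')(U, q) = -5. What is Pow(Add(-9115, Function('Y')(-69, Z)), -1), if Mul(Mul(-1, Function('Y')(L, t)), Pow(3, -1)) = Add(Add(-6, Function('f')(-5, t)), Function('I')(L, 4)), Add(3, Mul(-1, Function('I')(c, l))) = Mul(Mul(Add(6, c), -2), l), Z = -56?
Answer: Rational(-1, 7579) ≈ -0.00013194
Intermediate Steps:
Function('I')(c, l) = Add(3, Mul(-1, l, Add(-12, Mul(-2, c)))) (Function('I')(c, l) = Add(3, Mul(-1, Mul(Mul(Add(6, c), -2), l))) = Add(3, Mul(-1, Mul(Add(-12, Mul(-2, c)), l))) = Add(3, Mul(-1, Mul(l, Add(-12, Mul(-2, c))))) = Add(3, Mul(-1, l, Add(-12, Mul(-2, c)))))
Function('Y')(L, t) = Add(-120, Mul(-24, L)) (Function('Y')(L, t) = Mul(-3, Add(Add(-6, -5), Add(3, Mul(12, 4), Mul(2, L, 4)))) = Mul(-3, Add(-11, Add(3, 48, Mul(8, L)))) = Mul(-3, Add(-11, Add(51, Mul(8, L)))) = Mul(-3, Add(40, Mul(8, L))) = Add(-120, Mul(-24, L)))
Pow(Add(-9115, Function('Y')(-69, Z)), -1) = Pow(Add(-9115, Add(-120, Mul(-24, -69))), -1) = Pow(Add(-9115, Add(-120, 1656)), -1) = Pow(Add(-9115, 1536), -1) = Pow(-7579, -1) = Rational(-1, 7579)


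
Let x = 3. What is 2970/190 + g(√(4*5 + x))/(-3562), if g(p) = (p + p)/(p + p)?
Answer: 1057895/67678 ≈ 15.631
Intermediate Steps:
g(p) = 1 (g(p) = (2*p)/((2*p)) = (2*p)*(1/(2*p)) = 1)
2970/190 + g(√(4*5 + x))/(-3562) = 2970/190 + 1/(-3562) = 2970*(1/190) + 1*(-1/3562) = 297/19 - 1/3562 = 1057895/67678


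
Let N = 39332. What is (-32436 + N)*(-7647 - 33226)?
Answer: -281860208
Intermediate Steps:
(-32436 + N)*(-7647 - 33226) = (-32436 + 39332)*(-7647 - 33226) = 6896*(-40873) = -281860208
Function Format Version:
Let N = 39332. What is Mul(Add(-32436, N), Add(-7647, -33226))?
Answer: -281860208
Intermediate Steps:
Mul(Add(-32436, N), Add(-7647, -33226)) = Mul(Add(-32436, 39332), Add(-7647, -33226)) = Mul(6896, -40873) = -281860208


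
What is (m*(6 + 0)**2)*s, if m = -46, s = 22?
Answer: -36432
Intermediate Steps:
(m*(6 + 0)**2)*s = -46*(6 + 0)**2*22 = -46*6**2*22 = -46*36*22 = -1656*22 = -36432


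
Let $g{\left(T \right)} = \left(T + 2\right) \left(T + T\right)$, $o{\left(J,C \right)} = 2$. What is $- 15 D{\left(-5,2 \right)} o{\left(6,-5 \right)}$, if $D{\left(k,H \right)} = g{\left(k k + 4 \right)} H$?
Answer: $-107880$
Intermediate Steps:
$g{\left(T \right)} = 2 T \left(2 + T\right)$ ($g{\left(T \right)} = \left(2 + T\right) 2 T = 2 T \left(2 + T\right)$)
$D{\left(k,H \right)} = 2 H \left(4 + k^{2}\right) \left(6 + k^{2}\right)$ ($D{\left(k,H \right)} = 2 \left(k k + 4\right) \left(2 + \left(k k + 4\right)\right) H = 2 \left(k^{2} + 4\right) \left(2 + \left(k^{2} + 4\right)\right) H = 2 \left(4 + k^{2}\right) \left(2 + \left(4 + k^{2}\right)\right) H = 2 \left(4 + k^{2}\right) \left(6 + k^{2}\right) H = 2 H \left(4 + k^{2}\right) \left(6 + k^{2}\right)$)
$- 15 D{\left(-5,2 \right)} o{\left(6,-5 \right)} = - 15 \cdot 2 \cdot 2 \left(4 + \left(-5\right)^{2}\right) \left(6 + \left(-5\right)^{2}\right) 2 = - 15 \cdot 2 \cdot 2 \left(4 + 25\right) \left(6 + 25\right) 2 = - 15 \cdot 2 \cdot 2 \cdot 29 \cdot 31 \cdot 2 = \left(-15\right) 3596 \cdot 2 = \left(-53940\right) 2 = -107880$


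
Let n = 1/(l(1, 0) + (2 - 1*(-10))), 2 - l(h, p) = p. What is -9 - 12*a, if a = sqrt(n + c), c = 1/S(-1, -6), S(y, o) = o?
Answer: -9 - 4*I*sqrt(42)/7 ≈ -9.0 - 3.7033*I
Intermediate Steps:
l(h, p) = 2 - p
n = 1/14 (n = 1/((2 - 1*0) + (2 - 1*(-10))) = 1/((2 + 0) + (2 + 10)) = 1/(2 + 12) = 1/14 ≈ 0.071429)
c = -1/6 (c = 1/(-6) = -1/6 ≈ -0.16667)
a = I*sqrt(42)/21 (a = sqrt(1/14 - 1/6) = sqrt(-2/21) = I*sqrt(42)/21 ≈ 0.30861*I)
-9 - 12*a = -9 - 4*I*sqrt(42)/7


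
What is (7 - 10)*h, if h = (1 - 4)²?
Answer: -27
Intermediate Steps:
h = 9 (h = (-3)² = 9)
(7 - 10)*h = (7 - 10)*9 = -3*9 = -27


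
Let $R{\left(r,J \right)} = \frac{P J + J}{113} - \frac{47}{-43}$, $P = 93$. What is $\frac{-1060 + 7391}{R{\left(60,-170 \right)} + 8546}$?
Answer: $\frac{30762329}{40843185} \approx 0.75318$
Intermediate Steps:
$R{\left(r,J \right)} = \frac{47}{43} + \frac{94 J}{113}$ ($R{\left(r,J \right)} = \frac{93 J + J}{113} - \frac{47}{-43} = 94 J \frac{1}{113} - - \frac{47}{43} = \frac{94 J}{113} + \frac{47}{43} = \frac{47}{43} + \frac{94 J}{113}$)
$\frac{-1060 + 7391}{R{\left(60,-170 \right)} + 8546} = \frac{-1060 + 7391}{\left(\frac{47}{43} + \frac{94}{113} \left(-170\right)\right) + 8546} = \frac{6331}{\left(\frac{47}{43} - \frac{15980}{113}\right) + 8546} = \frac{6331}{- \frac{681829}{4859} + 8546} = \frac{6331}{\frac{40843185}{4859}} = 6331 \cdot \frac{4859}{40843185} = \frac{30762329}{40843185}$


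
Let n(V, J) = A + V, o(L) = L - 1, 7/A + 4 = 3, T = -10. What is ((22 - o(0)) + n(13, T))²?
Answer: 841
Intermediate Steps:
A = -7 (A = 7/(-4 + 3) = 7/(-1) = 7*(-1) = -7)
o(L) = -1 + L
n(V, J) = -7 + V
((22 - o(0)) + n(13, T))² = ((22 - (-1 + 0)) + (-7 + 13))² = ((22 - 1*(-1)) + 6)² = ((22 + 1) + 6)² = (23 + 6)² = 29² = 841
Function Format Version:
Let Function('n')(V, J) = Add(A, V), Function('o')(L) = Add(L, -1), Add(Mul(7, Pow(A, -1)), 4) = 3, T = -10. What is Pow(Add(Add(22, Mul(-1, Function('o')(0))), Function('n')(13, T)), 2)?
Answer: 841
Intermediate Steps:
A = -7 (A = Mul(7, Pow(Add(-4, 3), -1)) = Mul(7, Pow(-1, -1)) = Mul(7, -1) = -7)
Function('o')(L) = Add(-1, L)
Function('n')(V, J) = Add(-7, V)
Pow(Add(Add(22, Mul(-1, Function('o')(0))), Function('n')(13, T)), 2) = Pow(Add(Add(22, Mul(-1, Add(-1, 0))), Add(-7, 13)), 2) = Pow(Add(Add(22, Mul(-1, -1)), 6), 2) = Pow(Add(Add(22, 1), 6), 2) = Pow(Add(23, 6), 2) = Pow(29, 2) = 841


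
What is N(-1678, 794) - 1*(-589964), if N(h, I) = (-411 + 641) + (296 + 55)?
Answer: 590545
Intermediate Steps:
N(h, I) = 581 (N(h, I) = 230 + 351 = 581)
N(-1678, 794) - 1*(-589964) = 581 - 1*(-589964) = 581 + 589964 = 590545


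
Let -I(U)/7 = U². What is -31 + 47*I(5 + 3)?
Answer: -21087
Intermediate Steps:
I(U) = -7*U²
-31 + 47*I(5 + 3) = -31 + 47*(-7*(5 + 3)²) = -31 + 47*(-7*8²) = -31 + 47*(-7*64) = -31 + 47*(-448) = -31 - 21056 = -21087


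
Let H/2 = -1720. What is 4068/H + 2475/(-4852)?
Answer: -882873/521590 ≈ -1.6927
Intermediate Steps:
H = -3440 (H = 2*(-1720) = -3440)
4068/H + 2475/(-4852) = 4068/(-3440) + 2475/(-4852) = 4068*(-1/3440) + 2475*(-1/4852) = -1017/860 - 2475/4852 = -882873/521590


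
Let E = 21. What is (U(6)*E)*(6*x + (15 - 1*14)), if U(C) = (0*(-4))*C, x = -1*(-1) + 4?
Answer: 0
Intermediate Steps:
x = 5 (x = 1 + 4 = 5)
U(C) = 0 (U(C) = 0*C = 0)
(U(6)*E)*(6*x + (15 - 1*14)) = (0*21)*(6*5 + (15 - 1*14)) = 0*(30 + (15 - 14)) = 0*(30 + 1) = 0*31 = 0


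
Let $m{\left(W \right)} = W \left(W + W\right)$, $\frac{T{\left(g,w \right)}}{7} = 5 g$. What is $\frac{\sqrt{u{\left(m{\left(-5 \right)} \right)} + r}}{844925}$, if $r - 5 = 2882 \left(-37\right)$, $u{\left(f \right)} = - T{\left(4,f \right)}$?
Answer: $\frac{i \sqrt{106769}}{844925} \approx 0.00038673 i$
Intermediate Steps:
$T{\left(g,w \right)} = 35 g$ ($T{\left(g,w \right)} = 7 \cdot 5 g = 35 g$)
$m{\left(W \right)} = 2 W^{2}$ ($m{\left(W \right)} = W 2 W = 2 W^{2}$)
$u{\left(f \right)} = -140$ ($u{\left(f \right)} = - 35 \cdot 4 = \left(-1\right) 140 = -140$)
$r = -106629$ ($r = 5 + 2882 \left(-37\right) = 5 - 106634 = -106629$)
$\frac{\sqrt{u{\left(m{\left(-5 \right)} \right)} + r}}{844925} = \frac{\sqrt{-140 - 106629}}{844925} = \sqrt{-106769} \cdot \frac{1}{844925} = i \sqrt{106769} \cdot \frac{1}{844925} = \frac{i \sqrt{106769}}{844925}$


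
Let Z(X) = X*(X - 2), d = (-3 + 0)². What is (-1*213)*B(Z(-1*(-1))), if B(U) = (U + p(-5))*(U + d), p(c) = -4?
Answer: 8520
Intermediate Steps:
d = 9 (d = (-3)² = 9)
Z(X) = X*(-2 + X)
B(U) = (-4 + U)*(9 + U) (B(U) = (U - 4)*(U + 9) = (-4 + U)*(9 + U))
(-1*213)*B(Z(-1*(-1))) = (-1*213)*(-36 + ((-1*(-1))*(-2 - 1*(-1)))² + 5*((-1*(-1))*(-2 - 1*(-1)))) = -213*(-36 + (1*(-2 + 1))² + 5*(1*(-2 + 1))) = -213*(-36 + (1*(-1))² + 5*(1*(-1))) = -213*(-36 + (-1)² + 5*(-1)) = -213*(-36 + 1 - 5) = -213*(-40) = 8520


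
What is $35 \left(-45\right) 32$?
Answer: $-50400$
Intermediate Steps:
$35 \left(-45\right) 32 = \left(-1575\right) 32 = -50400$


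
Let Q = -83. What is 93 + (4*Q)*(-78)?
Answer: 25989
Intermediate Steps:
93 + (4*Q)*(-78) = 93 + (4*(-83))*(-78) = 93 - 332*(-78) = 93 + 25896 = 25989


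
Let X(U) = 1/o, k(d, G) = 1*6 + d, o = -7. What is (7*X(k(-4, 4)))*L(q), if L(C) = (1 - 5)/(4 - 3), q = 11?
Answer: 4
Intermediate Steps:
k(d, G) = 6 + d
X(U) = -1/7 (X(U) = 1/(-7) = -1/7)
L(C) = -4 (L(C) = -4/1 = -4*1 = -4)
(7*X(k(-4, 4)))*L(q) = (7*(-1/7))*(-4) = -1*(-4) = 4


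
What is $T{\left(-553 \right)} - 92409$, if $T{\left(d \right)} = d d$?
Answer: $213400$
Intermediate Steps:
$T{\left(d \right)} = d^{2}$
$T{\left(-553 \right)} - 92409 = \left(-553\right)^{2} - 92409 = 305809 - 92409 = 213400$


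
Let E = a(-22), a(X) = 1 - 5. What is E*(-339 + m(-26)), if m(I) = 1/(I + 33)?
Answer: 9488/7 ≈ 1355.4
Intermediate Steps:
m(I) = 1/(33 + I)
a(X) = -4
E = -4
E*(-339 + m(-26)) = -4*(-339 + 1/(33 - 26)) = -4*(-339 + 1/7) = -4*(-2372/7) = 9488/7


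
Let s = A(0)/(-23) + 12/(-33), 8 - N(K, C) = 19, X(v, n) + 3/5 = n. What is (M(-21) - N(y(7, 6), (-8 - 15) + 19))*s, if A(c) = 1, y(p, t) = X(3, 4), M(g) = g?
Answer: 1030/253 ≈ 4.0711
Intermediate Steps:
X(v, n) = -⅗ + n
y(p, t) = 17/5 (y(p, t) = -⅗ + 4 = 17/5)
N(K, C) = -11 (N(K, C) = 8 - 1*19 = 8 - 19 = -11)
s = -103/253 (s = 1/(-23) + 12/(-33) = 1*(-1/23) + 12*(-1/33) = -1/23 - 4/11 = -103/253 ≈ -0.40711)
(M(-21) - N(y(7, 6), (-8 - 15) + 19))*s = (-21 - 1*(-11))*(-103/253) = (-21 + 11)*(-103/253) = -10*(-103/253) = 1030/253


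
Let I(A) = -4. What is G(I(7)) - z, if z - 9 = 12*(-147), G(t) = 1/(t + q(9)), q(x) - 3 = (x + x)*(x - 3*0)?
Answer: 282556/161 ≈ 1755.0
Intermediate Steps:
q(x) = 3 + 2*x² (q(x) = 3 + (x + x)*(x - 3*0) = 3 + (2*x)*(x + 0) = 3 + (2*x)*x = 3 + 2*x²)
G(t) = 1/(165 + t) (G(t) = 1/(t + (3 + 2*9²)) = 1/(t + (3 + 2*81)) = 1/(t + (3 + 162)) = 1/(t + 165) = 1/(165 + t))
z = -1755 (z = 9 + 12*(-147) = 9 - 1764 = -1755)
G(I(7)) - z = 1/(165 - 4) - 1*(-1755) = 1/161 + 1755 = 282556/161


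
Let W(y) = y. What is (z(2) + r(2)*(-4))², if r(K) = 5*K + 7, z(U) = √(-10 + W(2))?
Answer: 4616 - 272*I*√2 ≈ 4616.0 - 384.67*I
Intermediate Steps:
z(U) = 2*I*√2 (z(U) = √(-10 + 2) = √(-8) = 2*I*√2)
r(K) = 7 + 5*K
(z(2) + r(2)*(-4))² = (2*I*√2 + (7 + 5*2)*(-4))² = (2*I*√2 + (7 + 10)*(-4))² = (2*I*√2 + 17*(-4))² = (2*I*√2 - 68)² = (-68 + 2*I*√2)²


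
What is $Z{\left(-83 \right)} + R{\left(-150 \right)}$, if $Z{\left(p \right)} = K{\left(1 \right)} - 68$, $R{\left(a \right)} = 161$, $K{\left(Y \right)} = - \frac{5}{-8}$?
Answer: $\frac{749}{8} \approx 93.625$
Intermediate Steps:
$K{\left(Y \right)} = \frac{5}{8}$ ($K{\left(Y \right)} = \left(-5\right) \left(- \frac{1}{8}\right) = \frac{5}{8}$)
$Z{\left(p \right)} = - \frac{539}{8}$ ($Z{\left(p \right)} = \frac{5}{8} - 68 = - \frac{539}{8}$)
$Z{\left(-83 \right)} + R{\left(-150 \right)} = - \frac{539}{8} + 161 = \frac{749}{8}$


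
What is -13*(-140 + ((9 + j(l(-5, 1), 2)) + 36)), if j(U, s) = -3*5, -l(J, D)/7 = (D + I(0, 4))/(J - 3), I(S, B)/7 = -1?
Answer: 1430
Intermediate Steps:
I(S, B) = -7 (I(S, B) = 7*(-1) = -7)
l(J, D) = -7*(-7 + D)/(-3 + J) (l(J, D) = -7*(D - 7)/(J - 3) = -7*(-7 + D)/(-3 + J))
j(U, s) = -15
-13*(-140 + ((9 + j(l(-5, 1), 2)) + 36)) = -13*(-140 + ((9 - 15) + 36)) = -13*(-140 + (-6 + 36)) = -13*(-140 + 30) = -13*(-110) = 1430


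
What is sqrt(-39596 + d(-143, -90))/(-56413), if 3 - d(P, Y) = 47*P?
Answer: -2*I*sqrt(8218)/56413 ≈ -0.0032139*I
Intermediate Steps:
d(P, Y) = 3 - 47*P
sqrt(-39596 + d(-143, -90))/(-56413) = sqrt(-39596 + (3 - 47*(-143)))/(-56413) = sqrt(-39596 + (3 + 6721))*(-1/56413) = sqrt(-39596 + 6724)*(-1/56413) = sqrt(-32872)*(-1/56413) = (2*I*sqrt(8218))*(-1/56413) = -2*I*sqrt(8218)/56413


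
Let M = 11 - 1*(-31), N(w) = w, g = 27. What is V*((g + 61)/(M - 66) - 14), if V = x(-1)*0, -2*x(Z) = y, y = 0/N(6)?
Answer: 0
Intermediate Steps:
M = 42 (M = 11 + 31 = 42)
y = 0 (y = 0/6 = 0*(⅙) = 0)
x(Z) = 0 (x(Z) = -½*0 = 0)
V = 0 (V = 0*0 = 0)
V*((g + 61)/(M - 66) - 14) = 0*((27 + 61)/(42 - 66) - 14) = 0*(88/(-24) - 14) = 0*(88*(-1/24) - 14) = 0*(-11/3 - 14) = 0*(-53/3) = 0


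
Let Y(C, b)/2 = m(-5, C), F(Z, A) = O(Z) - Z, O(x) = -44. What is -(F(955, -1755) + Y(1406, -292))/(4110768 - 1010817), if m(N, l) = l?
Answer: -1813/3099951 ≈ -0.00058485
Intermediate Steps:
F(Z, A) = -44 - Z
Y(C, b) = 2*C
-(F(955, -1755) + Y(1406, -292))/(4110768 - 1010817) = -((-44 - 1*955) + 2*1406)/(4110768 - 1010817) = -((-44 - 955) + 2812)/3099951 = -(-999 + 2812)/3099951 = -1813/3099951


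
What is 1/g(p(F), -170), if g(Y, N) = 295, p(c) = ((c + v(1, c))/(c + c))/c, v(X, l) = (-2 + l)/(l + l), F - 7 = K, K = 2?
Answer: 1/295 ≈ 0.0033898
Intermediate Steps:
F = 9 (F = 7 + 2 = 9)
v(X, l) = (-2 + l)/(2*l) (v(X, l) = (-2 + l)/((2*l)) = (-2 + l)*(1/(2*l)) = (-2 + l)/(2*l))
p(c) = (c + (-2 + c)/(2*c))/(2*c²) (p(c) = ((c + (-2 + c)/(2*c))/(c + c))/c = ((c + (-2 + c)/(2*c))/((2*c)))/c = ((c + (-2 + c)/(2*c))*(1/(2*c)))/c = ((c + (-2 + c)/(2*c))/(2*c))/c = (c + (-2 + c)/(2*c))/(2*c²))
1/g(p(F), -170) = 1/295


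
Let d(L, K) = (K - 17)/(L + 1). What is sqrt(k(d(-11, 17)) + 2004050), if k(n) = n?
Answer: 5*sqrt(80162) ≈ 1415.6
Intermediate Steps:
d(L, K) = (-17 + K)/(1 + L)
sqrt(k(d(-11, 17)) + 2004050) = sqrt((-17 + 17)/(1 - 11) + 2004050) = sqrt(0/(-10) + 2004050) = sqrt(-1/10*0 + 2004050) = sqrt(0 + 2004050) = sqrt(2004050) = 5*sqrt(80162)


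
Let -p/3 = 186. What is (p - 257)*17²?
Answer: -235535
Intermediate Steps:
p = -558 (p = -3*186 = -558)
(p - 257)*17² = (-558 - 257)*17² = -815*289 = -235535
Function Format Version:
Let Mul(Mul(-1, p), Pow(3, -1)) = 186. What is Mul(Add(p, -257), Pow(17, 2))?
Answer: -235535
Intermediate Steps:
p = -558 (p = Mul(-3, 186) = -558)
Mul(Add(p, -257), Pow(17, 2)) = Mul(Add(-558, -257), Pow(17, 2)) = Mul(-815, 289) = -235535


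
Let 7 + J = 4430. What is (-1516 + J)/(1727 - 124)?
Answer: 2907/1603 ≈ 1.8135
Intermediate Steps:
J = 4423 (J = -7 + 4430 = 4423)
(-1516 + J)/(1727 - 124) = (-1516 + 4423)/(1727 - 124) = 2907/1603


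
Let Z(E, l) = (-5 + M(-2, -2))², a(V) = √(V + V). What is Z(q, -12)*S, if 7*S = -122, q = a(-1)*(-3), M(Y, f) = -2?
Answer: -854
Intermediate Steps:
a(V) = √2*√V (a(V) = √(2*V) = √2*√V)
q = -3*I*√2 (q = (√2*√(-1))*(-3) = (√2*I)*(-3) = (I*√2)*(-3) = -3*I*√2 ≈ -4.2426*I)
S = -122/7 (S = (⅐)*(-122) = -122/7 ≈ -17.429)
Z(E, l) = 49 (Z(E, l) = (-5 - 2)² = (-7)² = 49)
Z(q, -12)*S = 49*(-122/7) = -854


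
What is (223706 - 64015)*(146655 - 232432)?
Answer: -13697814907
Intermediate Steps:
(223706 - 64015)*(146655 - 232432) = 159691*(-85777) = -13697814907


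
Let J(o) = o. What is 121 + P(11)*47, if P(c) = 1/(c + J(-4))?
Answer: 894/7 ≈ 127.71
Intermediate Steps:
P(c) = 1/(-4 + c) (P(c) = 1/(c - 4) = 1/(-4 + c))
121 + P(11)*47 = 121 + 47/(-4 + 11) = 121 + 47/7 = 894/7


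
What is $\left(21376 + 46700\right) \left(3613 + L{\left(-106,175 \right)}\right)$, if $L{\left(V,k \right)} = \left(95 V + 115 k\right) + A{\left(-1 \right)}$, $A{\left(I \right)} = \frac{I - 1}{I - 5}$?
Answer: $930485460$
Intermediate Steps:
$A{\left(I \right)} = \frac{-1 + I}{-5 + I}$
$L{\left(V,k \right)} = \frac{1}{3} + 95 V + 115 k$ ($L{\left(V,k \right)} = \left(95 V + 115 k\right) + \frac{-1 - 1}{-5 - 1} = \left(95 V + 115 k\right) + \frac{1}{-6} \left(-2\right) = \left(95 V + 115 k\right) - - \frac{1}{3} = \left(95 V + 115 k\right) + \frac{1}{3} = \frac{1}{3} + 95 V + 115 k$)
$\left(21376 + 46700\right) \left(3613 + L{\left(-106,175 \right)}\right) = \left(21376 + 46700\right) \left(3613 + \left(\frac{1}{3} + 95 \left(-106\right) + 115 \cdot 175\right)\right) = 68076 \left(3613 + \left(\frac{1}{3} - 10070 + 20125\right)\right) = 68076 \left(3613 + \frac{30166}{3}\right) = 68076 \cdot \frac{41005}{3} = 930485460$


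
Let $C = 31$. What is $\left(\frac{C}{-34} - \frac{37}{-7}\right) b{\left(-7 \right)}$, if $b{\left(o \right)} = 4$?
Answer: $\frac{2082}{119} \approx 17.496$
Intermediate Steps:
$\left(\frac{C}{-34} - \frac{37}{-7}\right) b{\left(-7 \right)} = \left(\frac{31}{-34} - \frac{37}{-7}\right) 4 = \left(31 \left(- \frac{1}{34}\right) - - \frac{37}{7}\right) 4 = \left(- \frac{31}{34} + \frac{37}{7}\right) 4 = \frac{1041}{238} \cdot 4 = \frac{2082}{119}$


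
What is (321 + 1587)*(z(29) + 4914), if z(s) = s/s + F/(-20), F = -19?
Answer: 46898163/5 ≈ 9.3796e+6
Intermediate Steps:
z(s) = 39/20 (z(s) = s/s - 19/(-20) = 1 - 19*(-1/20) = 1 + 19/20 = 39/20)
(321 + 1587)*(z(29) + 4914) = (321 + 1587)*(39/20 + 4914) = 1908*(98319/20) = 46898163/5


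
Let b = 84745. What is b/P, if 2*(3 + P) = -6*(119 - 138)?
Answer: 84745/54 ≈ 1569.4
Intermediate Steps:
P = 54 (P = -3 + (-6*(119 - 138))/2 = -3 + (-6*(-19))/2 = -3 + (1/2)*114 = -3 + 57 = 54)
b/P = 84745/54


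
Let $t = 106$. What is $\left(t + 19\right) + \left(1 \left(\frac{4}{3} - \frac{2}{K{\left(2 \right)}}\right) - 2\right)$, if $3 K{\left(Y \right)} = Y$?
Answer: $\frac{364}{3} \approx 121.33$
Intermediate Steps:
$K{\left(Y \right)} = \frac{Y}{3}$
$\left(t + 19\right) + \left(1 \left(\frac{4}{3} - \frac{2}{K{\left(2 \right)}}\right) - 2\right) = \left(106 + 19\right) - \left(2 - \left(\frac{4}{3} - \frac{2}{\frac{1}{3} \cdot 2}\right)\right) = 125 - \left(2 - \left(4 \cdot \frac{1}{3} - \frac{2}{\frac{2}{3}}\right)\right) = 125 - \left(2 - \left(\frac{4}{3} - 3\right)\right) = 125 + \left(1 \left(- \frac{5}{3}\right) - 2\right) = 125 - \frac{11}{3} = \frac{364}{3}$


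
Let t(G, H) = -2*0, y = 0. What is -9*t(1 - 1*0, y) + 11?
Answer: 11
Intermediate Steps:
t(G, H) = 0
-9*t(1 - 1*0, y) + 11 = -9*0 + 11 = 0 + 11 = 11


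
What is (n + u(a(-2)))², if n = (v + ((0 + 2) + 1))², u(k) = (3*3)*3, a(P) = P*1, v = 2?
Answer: 2704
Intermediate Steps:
a(P) = P
u(k) = 27 (u(k) = 9*3 = 27)
n = 25 (n = (2 + ((0 + 2) + 1))² = (2 + (2 + 1))² = (2 + 3)² = 5² = 25)
(n + u(a(-2)))² = (25 + 27)² = 52² = 2704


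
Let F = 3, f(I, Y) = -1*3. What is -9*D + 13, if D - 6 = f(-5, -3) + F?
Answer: -41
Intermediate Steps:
f(I, Y) = -3
D = 6 (D = 6 + (-3 + 3) = 6 + 0 = 6)
-9*D + 13 = -9*6 + 13 = -54 + 13 = -41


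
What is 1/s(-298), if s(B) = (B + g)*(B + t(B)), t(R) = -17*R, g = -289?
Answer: -1/2798816 ≈ -3.5729e-7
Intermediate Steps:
s(B) = -16*B*(-289 + B) (s(B) = (B - 289)*(B - 17*B) = (-289 + B)*(-16*B) = -16*B*(-289 + B))
1/s(-298) = 1/(16*(-298)*(289 - 1*(-298))) = 1/(16*(-298)*(289 + 298)) = 1/(16*(-298)*587) = 1/(-2798816) = -1/2798816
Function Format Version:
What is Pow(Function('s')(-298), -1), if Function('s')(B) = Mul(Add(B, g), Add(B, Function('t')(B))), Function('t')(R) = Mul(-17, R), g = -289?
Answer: Rational(-1, 2798816) ≈ -3.5729e-7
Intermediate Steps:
Function('s')(B) = Mul(-16, B, Add(-289, B)) (Function('s')(B) = Mul(Add(B, -289), Add(B, Mul(-17, B))) = Mul(Add(-289, B), Mul(-16, B)) = Mul(-16, B, Add(-289, B)))
Pow(Function('s')(-298), -1) = Pow(Mul(16, -298, Add(289, Mul(-1, -298))), -1) = Pow(Mul(16, -298, Add(289, 298)), -1) = Pow(Mul(16, -298, 587), -1) = Pow(-2798816, -1) = Rational(-1, 2798816)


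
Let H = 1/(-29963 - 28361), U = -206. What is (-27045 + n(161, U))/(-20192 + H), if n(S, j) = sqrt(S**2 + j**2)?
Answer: 525790860/392559403 - 58324*sqrt(68357)/1177678209 ≈ 1.3264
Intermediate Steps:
H = -1/58324 (H = 1/(-58324) = -1/58324 ≈ -1.7146e-5)
(-27045 + n(161, U))/(-20192 + H) = (-27045 + sqrt(161**2 + (-206)**2))/(-20192 - 1/58324) = (-27045 + sqrt(25921 + 42436))/(-1177678209/58324) = (-27045 + sqrt(68357))*(-58324/1177678209) = 525790860/392559403 - 58324*sqrt(68357)/1177678209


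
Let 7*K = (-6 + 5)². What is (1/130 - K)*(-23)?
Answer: 2829/910 ≈ 3.1088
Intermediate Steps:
K = ⅐ (K = (-6 + 5)²/7 = (⅐)*(-1)² = (⅐)*1 = ⅐ ≈ 0.14286)
(1/130 - K)*(-23) = (1/130 - 1*⅐)*(-23) = (1/130 - ⅐)*(-23) = -123/910*(-23) = 2829/910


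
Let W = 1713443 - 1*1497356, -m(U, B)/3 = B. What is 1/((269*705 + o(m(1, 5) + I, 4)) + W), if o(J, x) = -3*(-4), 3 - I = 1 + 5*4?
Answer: 1/405744 ≈ 2.4646e-6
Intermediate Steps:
m(U, B) = -3*B
I = -18 (I = 3 - (1 + 5*4) = 3 - (1 + 20) = 3 - 1*21 = 3 - 21 = -18)
W = 216087 (W = 1713443 - 1497356 = 216087)
o(J, x) = 12
1/((269*705 + o(m(1, 5) + I, 4)) + W) = 1/((269*705 + 12) + 216087) = 1/((189645 + 12) + 216087) = 1/(189657 + 216087) = 1/405744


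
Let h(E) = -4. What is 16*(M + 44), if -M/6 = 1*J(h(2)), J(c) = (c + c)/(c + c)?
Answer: 608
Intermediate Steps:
J(c) = 1 (J(c) = (2*c)/((2*c)) = (2*c)*(1/(2*c)) = 1)
M = -6 ≈ -6.0000
16*(M + 44) = 16*(-6 + 44) = 16*38 = 608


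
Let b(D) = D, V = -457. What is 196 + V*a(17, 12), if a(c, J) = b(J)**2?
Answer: -65612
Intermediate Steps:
a(c, J) = J**2
196 + V*a(17, 12) = 196 - 457*12**2 = 196 - 457*144 = 196 - 65808 = -65612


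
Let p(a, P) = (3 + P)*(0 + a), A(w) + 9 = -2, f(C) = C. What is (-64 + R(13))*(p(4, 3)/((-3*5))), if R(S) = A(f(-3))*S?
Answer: 1656/5 ≈ 331.20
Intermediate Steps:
A(w) = -11 (A(w) = -9 - 2 = -11)
R(S) = -11*S
p(a, P) = a*(3 + P) (p(a, P) = (3 + P)*a = a*(3 + P))
(-64 + R(13))*(p(4, 3)/((-3*5))) = (-64 - 11*13)*((4*(3 + 3))/((-3*5))) = (-64 - 143)*((4*6)/(-15)) = -4968*(-1)/15 = -207*(-8/5) = 1656/5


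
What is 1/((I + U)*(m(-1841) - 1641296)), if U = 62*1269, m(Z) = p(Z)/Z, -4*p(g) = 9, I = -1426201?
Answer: 7364/16286841772498405 ≈ 4.5214e-13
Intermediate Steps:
p(g) = -9/4 (p(g) = -¼*9 = -9/4)
m(Z) = -9/(4*Z)
U = 78678
1/((I + U)*(m(-1841) - 1641296)) = 1/((-1426201 + 78678)*(-9/4/(-1841) - 1641296)) = 1/(-1347523*(-9/4*(-1/1841) - 1641296)) = 1/(-1347523*(9/7364 - 1641296)) = 1/(-1347523*(-12086503735/7364)) = 1/(16286841772498405/7364) = 7364/16286841772498405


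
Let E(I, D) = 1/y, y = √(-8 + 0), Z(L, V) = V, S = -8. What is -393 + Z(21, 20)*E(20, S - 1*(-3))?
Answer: -393 - 5*I*√2 ≈ -393.0 - 7.0711*I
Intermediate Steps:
y = 2*I*√2 (y = √(-8) = 2*I*√2 ≈ 2.8284*I)
E(I, D) = -I*√2/4 (E(I, D) = 1/(2*I*√2) = -I*√2/4)
-393 + Z(21, 20)*E(20, S - 1*(-3)) = -393 + 20*(-I*√2/4) = -393 - 5*I*√2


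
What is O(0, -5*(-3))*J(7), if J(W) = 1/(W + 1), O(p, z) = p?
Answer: 0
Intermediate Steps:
J(W) = 1/(1 + W)
O(0, -5*(-3))*J(7) = 0/(1 + 7) = 0/8 = 0*(1/8) = 0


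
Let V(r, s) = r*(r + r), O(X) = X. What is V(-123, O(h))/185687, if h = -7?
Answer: 30258/185687 ≈ 0.16295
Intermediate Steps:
V(r, s) = 2*r² (V(r, s) = r*(2*r) = 2*r²)
V(-123, O(h))/185687 = (2*(-123)²)/185687 = (2*15129)*(1/185687) = 30258*(1/185687) = 30258/185687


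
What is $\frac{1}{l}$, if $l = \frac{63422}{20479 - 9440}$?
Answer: $\frac{581}{3338} \approx 0.17406$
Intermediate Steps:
$l = \frac{3338}{581}$ ($l = \frac{63422}{20479 - 9440} = \frac{63422}{11039} = 63422 \cdot \frac{1}{11039} = \frac{3338}{581} \approx 5.7453$)
$\frac{1}{l} = \frac{1}{\frac{3338}{581}} = \frac{581}{3338}$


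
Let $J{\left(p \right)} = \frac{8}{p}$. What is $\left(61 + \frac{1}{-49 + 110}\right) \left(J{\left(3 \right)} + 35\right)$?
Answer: $\frac{420586}{183} \approx 2298.3$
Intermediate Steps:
$\left(61 + \frac{1}{-49 + 110}\right) \left(J{\left(3 \right)} + 35\right) = \left(61 + \frac{1}{-49 + 110}\right) \left(\frac{8}{3} + 35\right) = \left(61 + \frac{1}{61}\right) \left(8 \cdot \frac{1}{3} + 35\right) = \left(61 + \frac{1}{61}\right) \left(\frac{8}{3} + 35\right) = \frac{3722}{61} \cdot \frac{113}{3} = \frac{420586}{183}$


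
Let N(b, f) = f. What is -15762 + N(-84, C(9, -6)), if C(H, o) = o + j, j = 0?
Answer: -15768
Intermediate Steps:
C(H, o) = o (C(H, o) = o + 0 = o)
-15762 + N(-84, C(9, -6)) = -15762 - 6 = -15768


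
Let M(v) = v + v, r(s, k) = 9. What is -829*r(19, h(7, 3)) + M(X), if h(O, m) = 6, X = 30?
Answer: -7401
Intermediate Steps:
M(v) = 2*v
-829*r(19, h(7, 3)) + M(X) = -829*9 + 2*30 = -7461 + 60 = -7401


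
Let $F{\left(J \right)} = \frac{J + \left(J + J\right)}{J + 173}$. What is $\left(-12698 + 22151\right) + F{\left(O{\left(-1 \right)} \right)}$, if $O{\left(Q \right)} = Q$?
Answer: $\frac{1625913}{172} \approx 9453.0$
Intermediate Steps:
$F{\left(J \right)} = \frac{3 J}{173 + J}$ ($F{\left(J \right)} = \frac{J + 2 J}{173 + J} = \frac{3 J}{173 + J}$)
$\left(-12698 + 22151\right) + F{\left(O{\left(-1 \right)} \right)} = \left(-12698 + 22151\right) + 3 \left(-1\right) \frac{1}{173 - 1} = 9453 + 3 \left(-1\right) \frac{1}{172} = 9453 - \frac{3}{172} = \frac{1625913}{172}$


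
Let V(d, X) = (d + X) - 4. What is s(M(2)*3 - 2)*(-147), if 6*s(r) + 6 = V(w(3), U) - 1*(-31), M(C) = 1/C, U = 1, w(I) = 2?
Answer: -588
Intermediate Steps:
V(d, X) = -4 + X + d (V(d, X) = (X + d) - 4 = -4 + X + d)
s(r) = 4 (s(r) = -1 + ((-4 + 1 + 2) - 1*(-31))/6 = -1 + (-1 + 31)/6 = -1 + (1/6)*30 = -1 + 5 = 4)
s(M(2)*3 - 2)*(-147) = 4*(-147) = -588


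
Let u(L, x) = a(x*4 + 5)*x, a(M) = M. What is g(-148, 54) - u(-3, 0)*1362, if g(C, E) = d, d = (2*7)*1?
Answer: 14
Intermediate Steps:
u(L, x) = x*(5 + 4*x) (u(L, x) = (x*4 + 5)*x = (4*x + 5)*x = (5 + 4*x)*x = x*(5 + 4*x))
d = 14 (d = 14*1 = 14)
g(C, E) = 14
g(-148, 54) - u(-3, 0)*1362 = 14 - 0*(5 + 4*0)*1362 = 14 - 0*(5 + 0)*1362 = 14 - 0*5*1362 = 14 - 0*1362 = 14 - 1*0 = 14 + 0 = 14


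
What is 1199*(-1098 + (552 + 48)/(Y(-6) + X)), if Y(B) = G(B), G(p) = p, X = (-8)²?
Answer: -37818858/29 ≈ -1.3041e+6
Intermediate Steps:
X = 64
Y(B) = B
1199*(-1098 + (552 + 48)/(Y(-6) + X)) = 1199*(-1098 + (552 + 48)/(-6 + 64)) = 1199*(-1098 + 600/58) = 1199*(-1098 + 600*(1/58)) = 1199*(-1098 + 300/29) = 1199*(-31542/29) = -37818858/29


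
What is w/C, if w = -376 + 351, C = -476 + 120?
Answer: 25/356 ≈ 0.070225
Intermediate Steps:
C = -356
w = -25
w/C = -25/(-356) = -25*(-1/356) = 25/356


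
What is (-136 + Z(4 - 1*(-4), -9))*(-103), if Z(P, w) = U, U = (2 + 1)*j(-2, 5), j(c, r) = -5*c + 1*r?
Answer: 9373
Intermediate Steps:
j(c, r) = r - 5*c (j(c, r) = -5*c + r = r - 5*c)
U = 45 (U = (2 + 1)*(5 - 5*(-2)) = 3*(5 + 10) = 3*15 = 45)
Z(P, w) = 45
(-136 + Z(4 - 1*(-4), -9))*(-103) = (-136 + 45)*(-103) = -91*(-103) = 9373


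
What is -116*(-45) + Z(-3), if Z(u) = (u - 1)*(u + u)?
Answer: 5244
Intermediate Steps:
Z(u) = 2*u*(-1 + u) (Z(u) = (-1 + u)*(2*u) = 2*u*(-1 + u))
-116*(-45) + Z(-3) = -116*(-45) + 2*(-3)*(-1 - 3) = 5220 + 2*(-3)*(-4) = 5220 + 24 = 5244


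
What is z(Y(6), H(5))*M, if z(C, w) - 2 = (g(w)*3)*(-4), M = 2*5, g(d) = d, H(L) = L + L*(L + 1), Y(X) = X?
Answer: -4180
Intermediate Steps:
H(L) = L + L*(1 + L)
M = 10
z(C, w) = 2 - 12*w (z(C, w) = 2 + (w*3)*(-4) = 2 + (3*w)*(-4) = 2 - 12*w)
z(Y(6), H(5))*M = (2 - 60*(2 + 5))*10 = (2 - 60*7)*10 = (2 - 12*35)*10 = (2 - 420)*10 = -418*10 = -4180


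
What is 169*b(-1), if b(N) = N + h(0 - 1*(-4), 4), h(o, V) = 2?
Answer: 169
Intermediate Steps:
b(N) = 2 + N (b(N) = N + 2 = 2 + N)
169*b(-1) = 169*(2 - 1) = 169*1 = 169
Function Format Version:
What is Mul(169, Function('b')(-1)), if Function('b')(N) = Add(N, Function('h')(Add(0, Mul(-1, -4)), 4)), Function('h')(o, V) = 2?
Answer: 169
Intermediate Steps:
Function('b')(N) = Add(2, N) (Function('b')(N) = Add(N, 2) = Add(2, N))
Mul(169, Function('b')(-1)) = Mul(169, Add(2, -1)) = Mul(169, 1) = 169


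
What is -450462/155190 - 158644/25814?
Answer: -3020682369/333839555 ≈ -9.0483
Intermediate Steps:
-450462/155190 - 158644/25814 = -450462*1/155190 - 158644*1/25814 = -75077/25865 - 79322/12907 = -3020682369/333839555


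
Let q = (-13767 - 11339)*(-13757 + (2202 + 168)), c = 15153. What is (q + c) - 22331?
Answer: 285874844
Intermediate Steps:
q = 285882022 (q = -25106*(-13757 + 2370) = -25106*(-11387) = 285882022)
(q + c) - 22331 = (285882022 + 15153) - 22331 = 285897175 - 22331 = 285874844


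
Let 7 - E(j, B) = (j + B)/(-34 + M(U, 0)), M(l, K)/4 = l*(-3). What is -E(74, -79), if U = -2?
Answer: -13/2 ≈ -6.5000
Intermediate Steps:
M(l, K) = -12*l (M(l, K) = 4*(l*(-3)) = 4*(-3*l) = -12*l)
E(j, B) = 7 + B/10 + j/10 (E(j, B) = 7 - (j + B)/(-34 - 12*(-2)) = 7 - (B + j)/(-34 + 24) = 7 - (B + j)/(-10) = 7 - (B + j)*(-1)/10 = 7 - (-B/10 - j/10) = 7 + (B/10 + j/10) = 7 + B/10 + j/10)
-E(74, -79) = -(7 + (⅒)*(-79) + (⅒)*74) = -(7 - 79/10 + 37/5) = -1*13/2 = -13/2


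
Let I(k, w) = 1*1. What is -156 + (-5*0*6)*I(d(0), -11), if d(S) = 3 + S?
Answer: -156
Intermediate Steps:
I(k, w) = 1
-156 + (-5*0*6)*I(d(0), -11) = -156 + (-5*0*6)*1 = -156 + (0*6)*1 = -156 + 0*1 = -156 + 0 = -156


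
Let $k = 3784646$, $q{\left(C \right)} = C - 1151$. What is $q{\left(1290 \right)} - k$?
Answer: $-3784507$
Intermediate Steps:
$q{\left(C \right)} = -1151 + C$
$q{\left(1290 \right)} - k = \left(-1151 + 1290\right) - 3784646 = 139 - 3784646 = -3784507$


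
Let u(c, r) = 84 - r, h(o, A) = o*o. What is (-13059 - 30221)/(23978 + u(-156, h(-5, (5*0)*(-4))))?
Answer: -43280/24037 ≈ -1.8006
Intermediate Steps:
h(o, A) = o**2
(-13059 - 30221)/(23978 + u(-156, h(-5, (5*0)*(-4)))) = (-13059 - 30221)/(23978 + (84 - 1*(-5)**2)) = -43280/(23978 + (84 - 1*25)) = -43280/(23978 + (84 - 25)) = -43280/(23978 + 59) = -43280/24037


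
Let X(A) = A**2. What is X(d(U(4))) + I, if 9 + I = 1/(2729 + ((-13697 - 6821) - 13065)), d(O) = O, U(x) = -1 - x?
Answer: 493663/30854 ≈ 16.000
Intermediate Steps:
I = -277687/30854 (I = -9 + 1/(2729 + ((-13697 - 6821) - 13065)) = -9 + 1/(2729 + (-20518 - 13065)) = -9 + 1/(2729 - 33583) = -9 + 1/(-30854) = -9 - 1/30854 = -277687/30854 ≈ -9.0000)
X(d(U(4))) + I = (-1 - 1*4)**2 - 277687/30854 = (-1 - 4)**2 - 277687/30854 = (-5)**2 - 277687/30854 = 25 - 277687/30854 = 493663/30854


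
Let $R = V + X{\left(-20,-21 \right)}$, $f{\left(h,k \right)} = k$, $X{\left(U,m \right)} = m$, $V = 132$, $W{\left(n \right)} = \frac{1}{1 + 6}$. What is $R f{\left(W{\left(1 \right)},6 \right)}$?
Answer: $666$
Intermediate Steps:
$W{\left(n \right)} = \frac{1}{7}$
$R = 111$ ($R = 132 - 21 = 111$)
$R f{\left(W{\left(1 \right)},6 \right)} = 111 \cdot 6 = 666$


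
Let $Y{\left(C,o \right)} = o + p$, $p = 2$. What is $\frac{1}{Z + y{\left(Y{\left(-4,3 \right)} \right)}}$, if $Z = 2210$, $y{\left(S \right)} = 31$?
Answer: $\frac{1}{2241} \approx 0.00044623$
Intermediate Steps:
$Y{\left(C,o \right)} = 2 + o$ ($Y{\left(C,o \right)} = o + 2 = 2 + o$)
$\frac{1}{Z + y{\left(Y{\left(-4,3 \right)} \right)}} = \frac{1}{2210 + 31} = \frac{1}{2241}$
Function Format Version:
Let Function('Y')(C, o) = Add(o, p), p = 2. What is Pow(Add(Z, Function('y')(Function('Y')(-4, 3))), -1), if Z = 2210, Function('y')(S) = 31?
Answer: Rational(1, 2241) ≈ 0.00044623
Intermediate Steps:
Function('Y')(C, o) = Add(2, o) (Function('Y')(C, o) = Add(o, 2) = Add(2, o))
Pow(Add(Z, Function('y')(Function('Y')(-4, 3))), -1) = Pow(Add(2210, 31), -1) = Pow(2241, -1) = Rational(1, 2241)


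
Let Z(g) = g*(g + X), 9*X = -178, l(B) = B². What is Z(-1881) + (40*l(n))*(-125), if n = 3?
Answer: 3530363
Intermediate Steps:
X = -178/9 (X = (⅑)*(-178) = -178/9 ≈ -19.778)
Z(g) = g*(-178/9 + g) (Z(g) = g*(g - 178/9) = g*(-178/9 + g))
Z(-1881) + (40*l(n))*(-125) = (⅑)*(-1881)*(-178 + 9*(-1881)) + (40*3²)*(-125) = (⅑)*(-1881)*(-178 - 16929) + (40*9)*(-125) = (⅑)*(-1881)*(-17107) + 360*(-125) = 3575363 - 45000 = 3530363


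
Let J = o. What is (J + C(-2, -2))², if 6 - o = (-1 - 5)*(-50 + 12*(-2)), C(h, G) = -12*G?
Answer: 171396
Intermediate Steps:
o = -438 (o = 6 - (-1 - 5)*(-50 + 12*(-2)) = 6 - (-6)*(-50 - 24) = 6 - (-6)*(-74) = 6 - 1*444 = 6 - 444 = -438)
J = -438
(J + C(-2, -2))² = (-438 - 12*(-2))² = (-438 + 24)² = (-414)² = 171396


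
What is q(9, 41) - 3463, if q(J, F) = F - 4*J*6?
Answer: -3638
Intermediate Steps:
q(J, F) = F - 24*J
q(9, 41) - 3463 = (41 - 24*9) - 3463 = (41 - 216) - 3463 = -175 - 3463 = -3638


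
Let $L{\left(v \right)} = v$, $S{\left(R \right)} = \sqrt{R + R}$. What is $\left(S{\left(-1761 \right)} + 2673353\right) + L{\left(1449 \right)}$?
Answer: $2674802 + i \sqrt{3522} \approx 2.6748 \cdot 10^{6} + 59.346 i$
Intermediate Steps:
$S{\left(R \right)} = \sqrt{2} \sqrt{R}$ ($S{\left(R \right)} = \sqrt{2 R} = \sqrt{2} \sqrt{R}$)
$\left(S{\left(-1761 \right)} + 2673353\right) + L{\left(1449 \right)} = \left(\sqrt{2} \sqrt{-1761} + 2673353\right) + 1449 = \left(\sqrt{2} i \sqrt{1761} + 2673353\right) + 1449 = \left(i \sqrt{3522} + 2673353\right) + 1449 = \left(2673353 + i \sqrt{3522}\right) + 1449 = 2674802 + i \sqrt{3522}$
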